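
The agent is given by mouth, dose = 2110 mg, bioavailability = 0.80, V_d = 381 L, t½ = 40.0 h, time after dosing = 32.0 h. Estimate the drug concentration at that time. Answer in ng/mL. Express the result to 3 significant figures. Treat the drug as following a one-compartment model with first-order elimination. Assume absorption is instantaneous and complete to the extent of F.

Amount reaching circulation = F × Dose = 0.80 × 2110 = 1688 mg
C₀ = F·Dose / Vd = 1688 / 381 = 4.430 mg/L
k = ln2 / t½ = 0.693147 / 40.0 = 0.01733 h⁻¹
C = C₀ · e^(−k·t) = 4.430 × e^(−0.01733 × 32.0)
  = 4.430 × 0.5743 = 2.544 mg/L
Convert: 2.544 mg/L × 1000 = 2544 ng/mL

2540 ng/mL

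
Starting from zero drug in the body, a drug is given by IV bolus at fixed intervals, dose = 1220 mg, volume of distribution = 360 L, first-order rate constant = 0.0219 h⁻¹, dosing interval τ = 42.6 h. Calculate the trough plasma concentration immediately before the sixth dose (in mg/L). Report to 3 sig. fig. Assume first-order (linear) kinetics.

C₀ per dose = Dose / Vd = 1220 / 360 = 3.389 mg/L
Fraction remaining after one interval: r = e^(−kτ) = e^(−0.02190 × 42.6) = 0.3934
Before dose 6, 5 doses have been given (aged 1τ, 2τ, 3τ, 4τ, 5τ).
C_trough = C₀ × (r + r² + … + r^5) = C₀ × r(1−r^5)/(1−r)
        = 3.389 × 0.3934 × (1 − 0.009423) / (1 − 0.3934) = 2.177 mg/L

2.18 mg/L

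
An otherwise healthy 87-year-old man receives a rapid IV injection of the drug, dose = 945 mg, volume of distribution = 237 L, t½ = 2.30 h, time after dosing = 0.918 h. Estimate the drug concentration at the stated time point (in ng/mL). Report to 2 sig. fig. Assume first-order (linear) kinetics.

3000 ng/mL

C₀ = Dose / Vd = 945.0 / 237 = 3.987 mg/L
k = ln2 / t½ = 0.693147 / 2.30 = 0.3014 h⁻¹
C = C₀ · e^(−k·t) = 3.987 × e^(−0.3014 × 0.918)
  = 3.987 × 0.7583 = 3.023 mg/L
Convert: 3.023 mg/L × 1000 = 3023 ng/mL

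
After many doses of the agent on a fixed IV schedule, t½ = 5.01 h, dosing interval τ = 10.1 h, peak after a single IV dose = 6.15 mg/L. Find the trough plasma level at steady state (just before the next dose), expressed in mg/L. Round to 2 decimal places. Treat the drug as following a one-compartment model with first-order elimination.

2.02 mg/L

k = ln2 / t½ = 0.693147 / 5.01 = 0.1384 h⁻¹
e^(−kτ) = e^(−0.1384 × 10.1) = 0.2471
Accumulation ratio R = 1 / (1 − e^(−kτ)) = 1 / (1 − 0.2471) = 1.328
Steady-state trough = C₀ × R × e^(−kτ) = 6.15 × 1.328 × 0.2471 = 2.018 mg/L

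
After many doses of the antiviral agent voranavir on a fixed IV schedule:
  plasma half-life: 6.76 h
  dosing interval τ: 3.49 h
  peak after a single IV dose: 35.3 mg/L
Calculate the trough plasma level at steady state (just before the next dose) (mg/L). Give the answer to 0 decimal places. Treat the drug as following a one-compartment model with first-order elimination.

k = ln2 / t½ = 0.693147 / 6.76 = 0.1025 h⁻¹
e^(−kτ) = e^(−0.1025 × 3.49) = 0.6993
Accumulation ratio R = 1 / (1 − e^(−kτ)) = 1 / (1 − 0.6993) = 3.326
Steady-state trough = C₀ × R × e^(−kτ) = 35.3 × 3.326 × 0.6993 = 82.10 mg/L

82 mg/L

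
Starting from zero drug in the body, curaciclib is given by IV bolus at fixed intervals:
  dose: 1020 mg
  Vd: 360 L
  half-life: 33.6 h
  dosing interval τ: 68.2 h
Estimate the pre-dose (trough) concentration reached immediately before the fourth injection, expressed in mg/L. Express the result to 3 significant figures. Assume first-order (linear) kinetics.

0.905 mg/L

C₀ per dose = Dose / Vd = 1020 / 360 = 2.833 mg/L
k = ln2 / t½ = 0.693147 / 33.6 = 0.02063 h⁻¹
Fraction remaining after one interval: r = e^(−kτ) = e^(−0.02063 × 68.2) = 0.2449
Before dose 4, 3 doses have been given (aged 1τ, 2τ, 3τ).
C_trough = C₀ × (r + r² + … + r^3) = C₀ × r(1−r^3)/(1−r)
        = 2.833 × 0.2449 × (1 − 0.01469) / (1 − 0.2449) = 0.9053 mg/L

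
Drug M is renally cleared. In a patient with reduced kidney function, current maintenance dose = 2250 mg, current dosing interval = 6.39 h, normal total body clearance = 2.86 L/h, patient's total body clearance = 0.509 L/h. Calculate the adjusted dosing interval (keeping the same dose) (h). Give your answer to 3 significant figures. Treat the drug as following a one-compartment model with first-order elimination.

To keep the same average steady-state level, dosing rate must scale with clearance.
CL ratio = 0.509 / 2.86 = 0.1780
New interval (same dose) = 6.39 / 0.1780 = 35.90 h

35.9 h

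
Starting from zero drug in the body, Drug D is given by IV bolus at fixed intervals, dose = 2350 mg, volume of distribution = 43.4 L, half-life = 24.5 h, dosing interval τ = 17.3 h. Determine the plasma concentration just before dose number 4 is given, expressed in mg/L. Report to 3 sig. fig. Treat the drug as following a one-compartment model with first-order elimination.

C₀ per dose = Dose / Vd = 2350 / 43.4 = 54.15 mg/L
k = ln2 / t½ = 0.693147 / 24.5 = 0.02829 h⁻¹
Fraction remaining after one interval: r = e^(−kτ) = e^(−0.02829 × 17.3) = 0.6130
Before dose 4, 3 doses have been given (aged 1τ, 2τ, 3τ).
C_trough = C₀ × (r + r² + … + r^3) = C₀ × r(1−r^3)/(1−r)
        = 54.15 × 0.6130 × (1 − 0.2303) / (1 − 0.6130) = 66.02 mg/L

66.0 mg/L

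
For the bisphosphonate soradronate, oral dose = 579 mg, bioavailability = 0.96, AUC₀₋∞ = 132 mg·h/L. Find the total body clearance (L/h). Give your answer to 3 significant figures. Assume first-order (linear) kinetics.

CL = F·Dose / AUC = 0.96 × 579 / 132 = 4.211 L/h

4.21 L/h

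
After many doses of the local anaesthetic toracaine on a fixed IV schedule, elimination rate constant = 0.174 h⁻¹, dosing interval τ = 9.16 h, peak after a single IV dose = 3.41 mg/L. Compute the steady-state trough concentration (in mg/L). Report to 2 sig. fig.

0.87 mg/L

e^(−kτ) = e^(−0.1740 × 9.16) = 0.2031
Accumulation ratio R = 1 / (1 − e^(−kτ)) = 1 / (1 − 0.2031) = 1.255
Steady-state trough = C₀ × R × e^(−kτ) = 3.41 × 1.255 × 0.2031 = 0.8692 mg/L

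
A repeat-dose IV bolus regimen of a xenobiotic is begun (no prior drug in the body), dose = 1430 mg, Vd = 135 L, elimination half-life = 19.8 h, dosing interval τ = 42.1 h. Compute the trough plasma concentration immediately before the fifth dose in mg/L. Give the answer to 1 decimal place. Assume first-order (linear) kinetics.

C₀ per dose = Dose / Vd = 1430 / 135 = 10.59 mg/L
k = ln2 / t½ = 0.693147 / 19.8 = 0.03501 h⁻¹
Fraction remaining after one interval: r = e^(−kτ) = e^(−0.03501 × 42.1) = 0.2290
Before dose 5, 4 doses have been given (aged 1τ, 2τ, 3τ, 4τ).
C_trough = C₀ × (r + r² + … + r^4) = C₀ × r(1−r^4)/(1−r)
        = 10.59 × 0.2290 × (1 − 0.002750) / (1 − 0.2290) = 3.137 mg/L

3.1 mg/L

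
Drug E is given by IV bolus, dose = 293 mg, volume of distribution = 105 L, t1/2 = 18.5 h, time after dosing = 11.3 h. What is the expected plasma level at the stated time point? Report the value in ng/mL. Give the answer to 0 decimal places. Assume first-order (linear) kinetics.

1827 ng/mL

C₀ = Dose / Vd = 293.0 / 105 = 2.790 mg/L
k = ln2 / t½ = 0.693147 / 18.5 = 0.03747 h⁻¹
C = C₀ · e^(−k·t) = 2.790 × e^(−0.03747 × 11.3)
  = 2.790 × 0.6548 = 1.827 mg/L
Convert: 1.827 mg/L × 1000 = 1827 ng/mL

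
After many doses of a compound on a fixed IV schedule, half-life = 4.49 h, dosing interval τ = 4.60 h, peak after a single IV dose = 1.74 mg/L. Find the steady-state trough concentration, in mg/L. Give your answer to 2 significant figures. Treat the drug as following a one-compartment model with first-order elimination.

1.7 mg/L

k = ln2 / t½ = 0.693147 / 4.49 = 0.1544 h⁻¹
e^(−kτ) = e^(−0.1544 × 4.60) = 0.4915
Accumulation ratio R = 1 / (1 − e^(−kτ)) = 1 / (1 − 0.4915) = 1.967
Steady-state trough = C₀ × R × e^(−kτ) = 1.74 × 1.967 × 0.4915 = 1.682 mg/L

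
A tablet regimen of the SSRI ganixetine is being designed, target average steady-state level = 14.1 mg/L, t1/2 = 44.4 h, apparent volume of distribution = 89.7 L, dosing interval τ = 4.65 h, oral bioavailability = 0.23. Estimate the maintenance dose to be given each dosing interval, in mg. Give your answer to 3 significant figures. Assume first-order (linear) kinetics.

399 mg

k = ln2 / t½ = 0.693147 / 44.4 = 0.01561 h⁻¹
CL = k × Vd = 0.01561 × 89.7 = 1.400 L/h
At steady state, F × (Dose/τ) = Css × CL.
Dose = Css × CL × τ / F = 14.1 × 1.400 × 4.65 / 0.23 = 399.1 mg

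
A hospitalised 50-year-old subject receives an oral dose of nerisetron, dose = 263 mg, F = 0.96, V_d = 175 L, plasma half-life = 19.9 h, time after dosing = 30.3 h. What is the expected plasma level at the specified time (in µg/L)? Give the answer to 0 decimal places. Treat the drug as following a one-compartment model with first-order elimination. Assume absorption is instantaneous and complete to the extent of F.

502 µg/L

Amount reaching circulation = F × Dose = 0.96 × 263.0 = 252.5 mg
C₀ = F·Dose / Vd = 252.5 / 175 = 1.443 mg/L
k = ln2 / t½ = 0.693147 / 19.9 = 0.03483 h⁻¹
C = C₀ · e^(−k·t) = 1.443 × e^(−0.03483 × 30.3)
  = 1.443 × 0.3481 = 0.5023 mg/L
Convert: 0.5023 mg/L × 1000 = 502.3 µg/L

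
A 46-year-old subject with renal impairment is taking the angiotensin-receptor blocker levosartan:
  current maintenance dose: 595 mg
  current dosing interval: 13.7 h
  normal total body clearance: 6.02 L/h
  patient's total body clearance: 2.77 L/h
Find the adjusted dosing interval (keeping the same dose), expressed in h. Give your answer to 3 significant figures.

To keep the same average steady-state level, dosing rate must scale with clearance.
CL ratio = 2.77 / 6.02 = 0.4601
New interval (same dose) = 13.7 / 0.4601 = 29.78 h

29.8 h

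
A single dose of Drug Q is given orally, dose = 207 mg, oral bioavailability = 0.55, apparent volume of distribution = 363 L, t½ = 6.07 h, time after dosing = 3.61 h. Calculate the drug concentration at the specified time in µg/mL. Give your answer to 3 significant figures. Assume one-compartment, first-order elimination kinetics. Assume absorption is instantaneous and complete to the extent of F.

Amount reaching circulation = F × Dose = 0.55 × 207.0 = 113.9 mg
C₀ = F·Dose / Vd = 113.9 / 363 = 0.3138 mg/L
k = ln2 / t½ = 0.693147 / 6.07 = 0.1142 h⁻¹
C = C₀ · e^(−k·t) = 0.3138 × e^(−0.1142 × 3.61)
  = 0.3138 × 0.6622 = 0.2078 mg/L
(0.2078 mg/L = 0.2078 µg/mL)

0.208 µg/mL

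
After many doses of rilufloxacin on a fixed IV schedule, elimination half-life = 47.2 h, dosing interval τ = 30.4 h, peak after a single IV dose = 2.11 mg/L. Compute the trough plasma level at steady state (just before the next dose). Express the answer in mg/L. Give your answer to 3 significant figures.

k = ln2 / t½ = 0.693147 / 47.2 = 0.01469 h⁻¹
e^(−kτ) = e^(−0.01469 × 30.4) = 0.6398
Accumulation ratio R = 1 / (1 − e^(−kτ)) = 1 / (1 − 0.6398) = 2.776
Steady-state trough = C₀ × R × e^(−kτ) = 2.11 × 2.776 × 0.6398 = 3.748 mg/L

3.75 mg/L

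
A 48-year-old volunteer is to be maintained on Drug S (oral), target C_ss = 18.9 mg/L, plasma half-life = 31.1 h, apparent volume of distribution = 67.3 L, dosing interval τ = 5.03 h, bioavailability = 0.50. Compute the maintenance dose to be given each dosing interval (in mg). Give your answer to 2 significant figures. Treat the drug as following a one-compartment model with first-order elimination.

290 mg

k = ln2 / t½ = 0.693147 / 31.1 = 0.02229 h⁻¹
CL = k × Vd = 0.02229 × 67.3 = 1.500 L/h
At steady state, F × (Dose/τ) = Css × CL.
Dose = Css × CL × τ / F = 18.9 × 1.500 × 5.03 / 0.50 = 285.2 mg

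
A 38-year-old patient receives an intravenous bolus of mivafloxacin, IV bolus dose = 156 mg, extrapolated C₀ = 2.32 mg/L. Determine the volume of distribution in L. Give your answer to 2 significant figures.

Vd = Dose / C₀ = 156.0 / 2.32 = 67.24 L

67 L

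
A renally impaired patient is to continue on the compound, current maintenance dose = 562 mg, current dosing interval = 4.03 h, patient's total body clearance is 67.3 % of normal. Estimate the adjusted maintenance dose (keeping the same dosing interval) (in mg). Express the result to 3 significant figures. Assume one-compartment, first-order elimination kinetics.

378 mg

To keep the same average steady-state level, dosing rate must scale with clearance.
CL ratio = 67.3 / 100 = 0.6730
New dose (same interval) = 562 × 0.6730 = 378.2 mg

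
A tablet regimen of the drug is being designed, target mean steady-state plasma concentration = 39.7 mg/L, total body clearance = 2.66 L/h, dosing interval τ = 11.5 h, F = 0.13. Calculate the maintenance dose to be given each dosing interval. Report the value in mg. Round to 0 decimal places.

At steady state, F × (Dose/τ) = Css × CL.
Dose = Css × CL × τ / F = 39.7 × 2.660 × 11.5 / 0.13 = 9342 mg

9342 mg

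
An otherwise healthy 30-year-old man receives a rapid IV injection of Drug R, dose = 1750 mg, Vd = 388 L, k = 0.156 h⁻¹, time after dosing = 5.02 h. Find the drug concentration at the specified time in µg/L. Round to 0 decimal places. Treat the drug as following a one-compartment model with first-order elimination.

2061 µg/L

C₀ = Dose / Vd = 1750 / 388 = 4.510 mg/L
C = C₀ · e^(−k·t) = 4.510 × e^(−0.1560 × 5.02)
  = 4.510 × 0.4570 = 2.061 mg/L
Convert: 2.061 mg/L × 1000 = 2061 µg/L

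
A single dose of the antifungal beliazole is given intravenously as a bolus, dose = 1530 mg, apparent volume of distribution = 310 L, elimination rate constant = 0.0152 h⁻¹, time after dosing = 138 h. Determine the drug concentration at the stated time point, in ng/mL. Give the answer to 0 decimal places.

C₀ = Dose / Vd = 1530 / 310 = 4.935 mg/L
C = C₀ · e^(−k·t) = 4.935 × e^(−0.01520 × 138)
  = 4.935 × 0.1228 = 0.6060 mg/L
Convert: 0.6060 mg/L × 1000 = 606.0 ng/mL

606 ng/mL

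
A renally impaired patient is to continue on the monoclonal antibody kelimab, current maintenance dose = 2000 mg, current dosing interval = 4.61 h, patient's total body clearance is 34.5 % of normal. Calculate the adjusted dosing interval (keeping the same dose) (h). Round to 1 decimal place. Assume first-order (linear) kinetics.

To keep the same average steady-state level, dosing rate must scale with clearance.
CL ratio = 34.5 / 100 = 0.3450
New interval (same dose) = 4.61 / 0.3450 = 13.36 h

13.4 h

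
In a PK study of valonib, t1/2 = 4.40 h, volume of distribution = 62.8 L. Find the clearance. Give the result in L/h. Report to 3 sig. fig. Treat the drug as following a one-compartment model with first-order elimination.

9.89 L/h

k = ln2 / t½ = 0.693147 / 4.40 = 0.1575 h⁻¹
CL = k × Vd = 0.1575 × 62.8 = 9.891 L/h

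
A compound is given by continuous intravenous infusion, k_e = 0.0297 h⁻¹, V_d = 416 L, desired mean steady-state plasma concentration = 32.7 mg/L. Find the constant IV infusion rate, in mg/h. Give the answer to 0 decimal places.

404 mg/h

CL = k × Vd = 0.02970 × 416 = 12.36 L/h
At steady state, infusion rate R₀ = Css × CL = 32.7 × 12.36 = 404.2 mg/h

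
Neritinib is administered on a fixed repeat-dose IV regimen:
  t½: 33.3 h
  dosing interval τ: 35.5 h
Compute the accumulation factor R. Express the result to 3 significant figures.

1.91

k = ln2 / t½ = 0.693147 / 33.3 = 0.02082 h⁻¹
e^(−kτ) = e^(−0.02082 × 35.5) = 0.4775
Accumulation ratio R = 1 / (1 − e^(−kτ)) = 1 / (1 − 0.4775) = 1.914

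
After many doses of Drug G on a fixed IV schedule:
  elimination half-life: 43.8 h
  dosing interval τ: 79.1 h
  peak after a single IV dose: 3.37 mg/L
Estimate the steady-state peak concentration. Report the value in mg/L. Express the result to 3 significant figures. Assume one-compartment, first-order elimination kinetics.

4.72 mg/L

k = ln2 / t½ = 0.693147 / 43.8 = 0.01583 h⁻¹
e^(−kτ) = e^(−0.01583 × 79.1) = 0.2859
Accumulation ratio R = 1 / (1 − e^(−kτ)) = 1 / (1 − 0.2859) = 1.400
Steady-state peak = C₀ × R = 3.37 × 1.400 = 4.718 mg/L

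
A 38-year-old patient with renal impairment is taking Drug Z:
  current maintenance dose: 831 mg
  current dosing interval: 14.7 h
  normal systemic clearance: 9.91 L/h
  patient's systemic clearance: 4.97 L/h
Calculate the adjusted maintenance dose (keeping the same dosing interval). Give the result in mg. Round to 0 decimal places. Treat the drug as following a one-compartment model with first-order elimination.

417 mg

To keep the same average steady-state level, dosing rate must scale with clearance.
CL ratio = 4.97 / 9.91 = 0.5015
New dose (same interval) = 831 × 0.5015 = 416.7 mg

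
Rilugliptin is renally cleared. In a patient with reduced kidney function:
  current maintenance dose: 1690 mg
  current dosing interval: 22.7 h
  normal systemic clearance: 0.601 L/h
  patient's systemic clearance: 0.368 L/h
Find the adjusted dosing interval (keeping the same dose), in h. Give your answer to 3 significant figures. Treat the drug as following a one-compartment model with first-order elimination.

37.1 h

To keep the same average steady-state level, dosing rate must scale with clearance.
CL ratio = 0.368 / 0.601 = 0.6123
New interval (same dose) = 22.7 / 0.6123 = 37.07 h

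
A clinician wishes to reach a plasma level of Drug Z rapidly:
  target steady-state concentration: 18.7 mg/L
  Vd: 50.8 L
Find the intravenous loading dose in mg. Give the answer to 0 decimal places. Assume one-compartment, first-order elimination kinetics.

950 mg

LD = Css × Vd = 18.7 × 50.8 = 950.0 mg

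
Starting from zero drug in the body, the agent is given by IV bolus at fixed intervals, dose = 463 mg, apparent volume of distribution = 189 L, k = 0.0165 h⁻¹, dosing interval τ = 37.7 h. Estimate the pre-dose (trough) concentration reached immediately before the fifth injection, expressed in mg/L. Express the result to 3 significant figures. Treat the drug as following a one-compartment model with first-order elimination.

2.60 mg/L

C₀ per dose = Dose / Vd = 463 / 189 = 2.450 mg/L
Fraction remaining after one interval: r = e^(−kτ) = e^(−0.01650 × 37.7) = 0.5368
Before dose 5, 4 doses have been given (aged 1τ, 2τ, 3τ, 4τ).
C_trough = C₀ × (r + r² + … + r^4) = C₀ × r(1−r^4)/(1−r)
        = 2.450 × 0.5368 × (1 − 0.08303) / (1 − 0.5368) = 2.604 mg/L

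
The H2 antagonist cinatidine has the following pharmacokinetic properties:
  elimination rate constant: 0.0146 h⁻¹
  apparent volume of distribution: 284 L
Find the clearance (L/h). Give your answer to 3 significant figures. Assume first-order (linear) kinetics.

CL = k × Vd = 0.0146 × 284 = 4.146 L/h

4.15 L/h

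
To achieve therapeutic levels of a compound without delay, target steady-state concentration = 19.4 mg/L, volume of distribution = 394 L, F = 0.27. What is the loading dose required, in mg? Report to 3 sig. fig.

LD = Css × Vd / F = 19.4 × 394 / 0.27 = 28310 mg

28300 mg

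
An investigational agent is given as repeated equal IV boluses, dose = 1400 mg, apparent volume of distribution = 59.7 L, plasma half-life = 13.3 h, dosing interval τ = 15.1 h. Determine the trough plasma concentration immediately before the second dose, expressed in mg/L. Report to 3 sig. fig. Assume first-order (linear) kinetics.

C₀ per dose = Dose / Vd = 1400 / 59.7 = 23.45 mg/L
k = ln2 / t½ = 0.693147 / 13.3 = 0.05212 h⁻¹
Fraction remaining after one interval: r = e^(−kτ) = e^(−0.05212 × 15.1) = 0.4552
Before dose 2, 1 dose has been given (aged 1τ).
C_trough = C₀ × r = 23.45 × 0.4552 = 10.67 mg/L

10.7 mg/L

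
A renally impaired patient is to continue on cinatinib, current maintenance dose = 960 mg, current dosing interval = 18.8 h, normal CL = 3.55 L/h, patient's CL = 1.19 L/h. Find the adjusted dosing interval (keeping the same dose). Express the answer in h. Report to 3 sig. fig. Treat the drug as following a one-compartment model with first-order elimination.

56.1 h

To keep the same average steady-state level, dosing rate must scale with clearance.
CL ratio = 1.19 / 3.55 = 0.3352
New interval (same dose) = 18.8 / 0.3352 = 56.09 h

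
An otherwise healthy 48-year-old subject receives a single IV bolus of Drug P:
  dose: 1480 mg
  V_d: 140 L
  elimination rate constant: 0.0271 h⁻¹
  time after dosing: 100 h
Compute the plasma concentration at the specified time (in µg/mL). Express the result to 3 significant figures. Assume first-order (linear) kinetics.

C₀ = Dose / Vd = 1480 / 140 = 10.57 mg/L
C = C₀ · e^(−k·t) = 10.57 × e^(−0.02710 × 100)
  = 10.57 × 0.06654 = 0.7033 mg/L
(0.7033 mg/L = 0.7033 µg/mL)

0.703 µg/mL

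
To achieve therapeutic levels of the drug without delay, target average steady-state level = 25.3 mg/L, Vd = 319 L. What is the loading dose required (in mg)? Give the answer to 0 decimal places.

LD = Css × Vd = 25.3 × 319 = 8071 mg

8071 mg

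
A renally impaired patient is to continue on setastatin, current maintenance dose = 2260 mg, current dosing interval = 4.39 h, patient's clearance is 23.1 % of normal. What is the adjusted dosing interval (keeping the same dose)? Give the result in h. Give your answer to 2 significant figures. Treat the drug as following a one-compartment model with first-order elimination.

19 h

To keep the same average steady-state level, dosing rate must scale with clearance.
CL ratio = 23.1 / 100 = 0.2310
New interval (same dose) = 4.39 / 0.2310 = 19.00 h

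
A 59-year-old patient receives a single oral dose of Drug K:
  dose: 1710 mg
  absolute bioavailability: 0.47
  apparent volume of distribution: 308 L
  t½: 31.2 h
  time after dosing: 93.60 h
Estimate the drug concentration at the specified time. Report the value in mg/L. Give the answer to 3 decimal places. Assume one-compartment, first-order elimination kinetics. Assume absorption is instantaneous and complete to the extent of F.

0.326 mg/L

Amount reaching circulation = F × Dose = 0.47 × 1710 = 803.7 mg
C₀ = F·Dose / Vd = 803.7 / 308 = 2.609 mg/L
k = ln2 / t½ = 0.693147 / 31.2 = 0.02222 h⁻¹
t / t½ = 93.60 / 31.2 = 3 half-lives
C = C₀ × (1/2)^3 = 2.609 × 0.1250 = 0.3261 mg/L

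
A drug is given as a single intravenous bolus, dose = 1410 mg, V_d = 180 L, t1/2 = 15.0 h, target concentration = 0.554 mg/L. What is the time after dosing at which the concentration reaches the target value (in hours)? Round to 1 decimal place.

C₀ = Dose / Vd = 1410 / 180 = 7.833 mg/L
k = ln2 / t½ = 0.693147 / 15.0 = 0.04621 h⁻¹
t = ln(C₀ / C) / k = ln(7.833 / 0.554) / 0.04621
  = ln(14.14) / 0.04621 = 2.649 / 0.04621 = 57.33 h

57.3 h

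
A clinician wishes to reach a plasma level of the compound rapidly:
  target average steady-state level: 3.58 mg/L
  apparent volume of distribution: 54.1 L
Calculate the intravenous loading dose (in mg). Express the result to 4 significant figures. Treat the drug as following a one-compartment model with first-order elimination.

LD = Css × Vd = 3.58 × 54.1 = 193.7 mg

193.7 mg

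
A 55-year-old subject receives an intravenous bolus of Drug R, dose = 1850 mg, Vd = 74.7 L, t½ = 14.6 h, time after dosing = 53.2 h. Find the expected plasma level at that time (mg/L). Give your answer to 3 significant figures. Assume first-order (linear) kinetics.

C₀ = Dose / Vd = 1850 / 74.7 = 24.77 mg/L
k = ln2 / t½ = 0.693147 / 14.6 = 0.04748 h⁻¹
C = C₀ · e^(−k·t) = 24.77 × e^(−0.04748 × 53.2)
  = 24.77 × 0.07998 = 1.981 mg/L

1.98 mg/L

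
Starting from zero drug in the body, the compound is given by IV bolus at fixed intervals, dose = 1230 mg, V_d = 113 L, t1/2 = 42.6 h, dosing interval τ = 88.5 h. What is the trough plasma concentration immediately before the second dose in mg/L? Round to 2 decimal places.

2.58 mg/L

C₀ per dose = Dose / Vd = 1230 / 113 = 10.88 mg/L
k = ln2 / t½ = 0.693147 / 42.6 = 0.01627 h⁻¹
Fraction remaining after one interval: r = e^(−kτ) = e^(−0.01627 × 88.5) = 0.2370
Before dose 2, 1 dose has been given (aged 1τ).
C_trough = C₀ × r = 10.88 × 0.2370 = 2.579 mg/L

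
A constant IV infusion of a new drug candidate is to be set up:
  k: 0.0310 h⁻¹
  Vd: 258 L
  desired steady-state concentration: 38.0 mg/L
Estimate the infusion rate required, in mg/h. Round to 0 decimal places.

CL = k × Vd = 0.03100 × 258 = 7.998 L/h
At steady state, infusion rate R₀ = Css × CL = 38.0 × 7.998 = 303.9 mg/h

304 mg/h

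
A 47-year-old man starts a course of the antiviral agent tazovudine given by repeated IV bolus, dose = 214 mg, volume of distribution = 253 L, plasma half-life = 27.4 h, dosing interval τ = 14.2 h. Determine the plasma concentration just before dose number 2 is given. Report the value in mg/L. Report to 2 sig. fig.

C₀ per dose = Dose / Vd = 214 / 253 = 0.8458 mg/L
k = ln2 / t½ = 0.693147 / 27.4 = 0.02530 h⁻¹
Fraction remaining after one interval: r = e^(−kτ) = e^(−0.02530 × 14.2) = 0.6982
Before dose 2, 1 dose has been given (aged 1τ).
C_trough = C₀ × r = 0.8458 × 0.6982 = 0.5905 mg/L

0.59 mg/L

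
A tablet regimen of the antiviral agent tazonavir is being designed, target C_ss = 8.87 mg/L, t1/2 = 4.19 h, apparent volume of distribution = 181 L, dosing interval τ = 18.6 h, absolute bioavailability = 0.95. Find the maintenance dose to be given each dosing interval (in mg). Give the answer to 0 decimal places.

k = ln2 / t½ = 0.693147 / 4.19 = 0.1654 h⁻¹
CL = k × Vd = 0.1654 × 181 = 29.94 L/h
At steady state, F × (Dose/τ) = Css × CL.
Dose = Css × CL × τ / F = 8.87 × 29.94 × 18.6 / 0.95 = 5200 mg

5200 mg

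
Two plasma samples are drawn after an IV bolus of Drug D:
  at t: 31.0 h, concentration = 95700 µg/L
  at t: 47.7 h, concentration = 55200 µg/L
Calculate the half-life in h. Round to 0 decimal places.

k = ln(C₁/C₂) / (t₂ − t₁) = ln(95700/55200) / (47.7 − 31.0)
  = 0.5503 / 16.70 = 0.03295 h⁻¹
t½ = ln2 / k = 0.693147 / 0.03295 = 21.04 h

21 h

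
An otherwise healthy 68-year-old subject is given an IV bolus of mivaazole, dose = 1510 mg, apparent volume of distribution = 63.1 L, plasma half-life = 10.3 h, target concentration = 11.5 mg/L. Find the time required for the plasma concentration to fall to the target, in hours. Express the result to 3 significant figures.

10.9 h

C₀ = Dose / Vd = 1510 / 63.1 = 23.93 mg/L
k = ln2 / t½ = 0.693147 / 10.3 = 0.06730 h⁻¹
t = ln(C₀ / C) / k = ln(23.93 / 11.5) / 0.06730
  = ln(2.081) / 0.06730 = 0.7328 / 0.06730 = 10.89 h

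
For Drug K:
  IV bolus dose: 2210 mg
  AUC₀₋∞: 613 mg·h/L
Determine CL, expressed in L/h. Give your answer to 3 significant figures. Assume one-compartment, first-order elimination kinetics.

CL = Dose / AUC = 2210 / 613 = 3.605 L/h

3.61 L/h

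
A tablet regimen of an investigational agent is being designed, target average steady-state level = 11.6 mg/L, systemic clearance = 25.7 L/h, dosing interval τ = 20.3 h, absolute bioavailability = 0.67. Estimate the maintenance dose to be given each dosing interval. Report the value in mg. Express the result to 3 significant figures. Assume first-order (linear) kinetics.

At steady state, F × (Dose/τ) = Css × CL.
Dose = Css × CL × τ / F = 11.6 × 25.70 × 20.3 / 0.67 = 9033 mg

9030 mg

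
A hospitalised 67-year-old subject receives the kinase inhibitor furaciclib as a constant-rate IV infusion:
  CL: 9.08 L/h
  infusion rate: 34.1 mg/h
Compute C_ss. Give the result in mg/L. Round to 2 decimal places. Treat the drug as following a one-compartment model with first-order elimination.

At steady state Css = R₀ / CL = 34.1 / 9.080 = 3.756 mg/L

3.76 mg/L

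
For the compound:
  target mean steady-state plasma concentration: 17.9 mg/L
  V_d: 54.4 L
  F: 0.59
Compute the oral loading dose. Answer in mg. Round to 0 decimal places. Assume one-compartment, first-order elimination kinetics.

1650 mg

LD = Css × Vd / F = 17.9 × 54.4 / 0.59 = 1650 mg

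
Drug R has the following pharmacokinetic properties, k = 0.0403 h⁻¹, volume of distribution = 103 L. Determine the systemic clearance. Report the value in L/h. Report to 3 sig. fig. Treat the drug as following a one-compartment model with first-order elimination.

4.15 L/h

CL = k × Vd = 0.0403 × 103 = 4.151 L/h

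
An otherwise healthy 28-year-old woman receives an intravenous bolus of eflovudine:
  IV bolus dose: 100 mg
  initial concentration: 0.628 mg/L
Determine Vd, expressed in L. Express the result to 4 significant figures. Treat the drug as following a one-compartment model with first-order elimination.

Vd = Dose / C₀ = 100.0 / 0.628 = 159.2 L

159.2 L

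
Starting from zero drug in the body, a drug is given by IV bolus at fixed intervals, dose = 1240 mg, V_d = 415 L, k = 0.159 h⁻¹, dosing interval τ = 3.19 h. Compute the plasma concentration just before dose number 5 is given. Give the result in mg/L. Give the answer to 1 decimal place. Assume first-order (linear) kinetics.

C₀ per dose = Dose / Vd = 1240 / 415 = 2.988 mg/L
Fraction remaining after one interval: r = e^(−kτ) = e^(−0.1590 × 3.19) = 0.6022
Before dose 5, 4 doses have been given (aged 1τ, 2τ, 3τ, 4τ).
C_trough = C₀ × (r + r² + … + r^4) = C₀ × r(1−r^4)/(1−r)
        = 2.988 × 0.6022 × (1 − 0.1315) / (1 − 0.6022) = 3.928 mg/L

3.9 mg/L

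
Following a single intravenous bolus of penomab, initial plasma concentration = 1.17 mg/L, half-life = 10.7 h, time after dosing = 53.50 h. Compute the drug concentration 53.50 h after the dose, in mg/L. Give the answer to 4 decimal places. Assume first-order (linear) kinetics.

k = ln2 / t½ = 0.693147 / 10.7 = 0.06478 h⁻¹
t / t½ = 53.50 / 10.7 = 5 half-lives
C = C₀ × (1/2)^5 = 1.170 × 0.03125 = 0.03656 mg/L

0.0366 mg/L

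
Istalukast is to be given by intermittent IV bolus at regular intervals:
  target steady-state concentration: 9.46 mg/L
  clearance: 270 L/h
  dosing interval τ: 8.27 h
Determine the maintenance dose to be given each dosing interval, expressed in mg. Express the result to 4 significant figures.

21120 mg

At steady state, Dose/τ = Css × CL.
Dose = Css × CL × τ = 9.46 × 270.0 × 8.27 = 21120 mg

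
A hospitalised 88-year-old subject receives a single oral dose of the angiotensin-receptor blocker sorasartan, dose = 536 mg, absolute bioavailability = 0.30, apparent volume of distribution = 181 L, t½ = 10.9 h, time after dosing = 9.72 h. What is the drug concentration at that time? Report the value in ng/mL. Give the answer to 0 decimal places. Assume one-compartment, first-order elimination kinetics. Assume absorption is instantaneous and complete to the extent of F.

479 ng/mL

Amount reaching circulation = F × Dose = 0.30 × 536.0 = 160.8 mg
C₀ = F·Dose / Vd = 160.8 / 181 = 0.8884 mg/L
k = ln2 / t½ = 0.693147 / 10.9 = 0.06359 h⁻¹
C = C₀ · e^(−k·t) = 0.8884 × e^(−0.06359 × 9.72)
  = 0.8884 × 0.5390 = 0.4788 mg/L
Convert: 0.4788 mg/L × 1000 = 478.8 ng/mL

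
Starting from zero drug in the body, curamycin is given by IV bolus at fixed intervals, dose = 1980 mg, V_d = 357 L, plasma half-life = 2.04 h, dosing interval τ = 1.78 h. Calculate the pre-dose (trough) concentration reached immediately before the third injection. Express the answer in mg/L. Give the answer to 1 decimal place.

4.7 mg/L

C₀ per dose = Dose / Vd = 1980 / 357 = 5.546 mg/L
k = ln2 / t½ = 0.693147 / 2.04 = 0.3398 h⁻¹
Fraction remaining after one interval: r = e^(−kτ) = e^(−0.3398 × 1.78) = 0.5462
Before dose 3, 2 doses have been given (aged 1τ, 2τ).
C_trough = C₀ × (r + r²) = 5.546 × (0.5462 + 0.2983) = 4.684 mg/L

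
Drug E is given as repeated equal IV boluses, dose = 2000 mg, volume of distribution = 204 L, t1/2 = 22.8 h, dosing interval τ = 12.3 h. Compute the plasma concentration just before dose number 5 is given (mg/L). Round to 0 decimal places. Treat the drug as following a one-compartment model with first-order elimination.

C₀ per dose = Dose / Vd = 2000 / 204 = 9.804 mg/L
k = ln2 / t½ = 0.693147 / 22.8 = 0.03040 h⁻¹
Fraction remaining after one interval: r = e^(−kτ) = e^(−0.03040 × 12.3) = 0.6880
Before dose 5, 4 doses have been given (aged 1τ, 2τ, 3τ, 4τ).
C_trough = C₀ × (r + r² + … + r^4) = C₀ × r(1−r^4)/(1−r)
        = 9.804 × 0.6880 × (1 − 0.2241) / (1 − 0.6880) = 16.77 mg/L

17 mg/L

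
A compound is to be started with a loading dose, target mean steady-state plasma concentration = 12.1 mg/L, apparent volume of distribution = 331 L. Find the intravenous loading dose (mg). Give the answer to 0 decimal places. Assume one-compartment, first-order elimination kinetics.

LD = Css × Vd = 12.1 × 331 = 4005 mg

4005 mg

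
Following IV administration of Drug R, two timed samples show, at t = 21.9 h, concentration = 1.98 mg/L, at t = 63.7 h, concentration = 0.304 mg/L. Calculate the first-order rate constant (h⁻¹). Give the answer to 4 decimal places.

k = ln(C₁/C₂) / (t₂ − t₁) = ln(1.98/0.304) / (63.7 − 21.9)
  = 1.874 / 41.80 = 0.04483 h⁻¹

0.0448 h⁻¹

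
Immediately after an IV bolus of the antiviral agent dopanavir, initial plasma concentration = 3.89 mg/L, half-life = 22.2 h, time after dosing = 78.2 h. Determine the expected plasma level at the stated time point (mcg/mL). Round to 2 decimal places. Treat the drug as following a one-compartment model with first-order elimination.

0.34 mcg/mL

k = ln2 / t½ = 0.693147 / 22.2 = 0.03122 h⁻¹
C = C₀ · e^(−k·t) = 3.890 × e^(−0.03122 × 78.2)
  = 3.890 × 0.08704 = 0.3386 mg/L
(0.3386 mg/L = 0.3386 mcg/mL)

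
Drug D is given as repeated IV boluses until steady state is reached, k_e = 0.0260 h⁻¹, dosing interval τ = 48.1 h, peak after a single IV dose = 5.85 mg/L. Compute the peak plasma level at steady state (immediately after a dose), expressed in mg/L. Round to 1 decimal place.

8.2 mg/L

e^(−kτ) = e^(−0.02600 × 48.1) = 0.2863
Accumulation ratio R = 1 / (1 − e^(−kτ)) = 1 / (1 − 0.2863) = 1.401
Steady-state peak = C₀ × R = 5.85 × 1.401 = 8.196 mg/L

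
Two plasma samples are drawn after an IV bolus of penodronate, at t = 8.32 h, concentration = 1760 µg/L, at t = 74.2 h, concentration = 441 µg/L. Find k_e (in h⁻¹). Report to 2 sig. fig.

0.021 h⁻¹

k = ln(C₁/C₂) / (t₂ − t₁) = ln(1760/441) / (74.2 − 8.32)
  = 1.384 / 65.88 = 0.02101 h⁻¹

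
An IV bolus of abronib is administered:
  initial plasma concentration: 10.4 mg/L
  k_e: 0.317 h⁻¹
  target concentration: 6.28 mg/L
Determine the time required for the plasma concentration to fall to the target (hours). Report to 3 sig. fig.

1.59 h

t = ln(C₀ / C) / k = ln(10.40 / 6.28) / 0.3170
  = ln(1.656) / 0.3170 = 0.5044 / 0.3170 = 1.591 h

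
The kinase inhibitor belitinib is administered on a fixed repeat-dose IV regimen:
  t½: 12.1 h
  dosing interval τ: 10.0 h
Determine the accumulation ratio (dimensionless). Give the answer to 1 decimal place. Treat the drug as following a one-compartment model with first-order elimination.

k = ln2 / t½ = 0.693147 / 12.1 = 0.05728 h⁻¹
e^(−kτ) = e^(−0.05728 × 10.0) = 0.5639
Accumulation ratio R = 1 / (1 − e^(−kτ)) = 1 / (1 − 0.5639) = 2.293

2.3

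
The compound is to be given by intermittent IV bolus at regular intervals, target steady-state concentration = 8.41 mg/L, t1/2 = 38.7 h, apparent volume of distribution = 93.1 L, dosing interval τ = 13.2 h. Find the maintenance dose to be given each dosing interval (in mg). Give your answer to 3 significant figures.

k = ln2 / t½ = 0.693147 / 38.7 = 0.01791 h⁻¹
CL = k × Vd = 0.01791 × 93.1 = 1.667 L/h
At steady state, Dose/τ = Css × CL.
Dose = Css × CL × τ = 8.41 × 1.667 × 13.2 = 185.1 mg

185 mg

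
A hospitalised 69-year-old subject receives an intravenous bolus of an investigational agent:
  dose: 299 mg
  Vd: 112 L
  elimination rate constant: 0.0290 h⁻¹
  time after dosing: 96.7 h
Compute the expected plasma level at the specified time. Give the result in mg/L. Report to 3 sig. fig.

0.162 mg/L

C₀ = Dose / Vd = 299.0 / 112 = 2.670 mg/L
C = C₀ · e^(−k·t) = 2.670 × e^(−0.02900 × 96.7)
  = 2.670 × 0.06055 = 0.1617 mg/L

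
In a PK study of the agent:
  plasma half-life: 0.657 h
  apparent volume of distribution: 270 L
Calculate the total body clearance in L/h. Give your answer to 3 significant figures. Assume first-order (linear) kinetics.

k = ln2 / t½ = 0.693147 / 0.657 = 1.055 h⁻¹
CL = k × Vd = 1.055 × 270 = 284.9 L/h

285 L/h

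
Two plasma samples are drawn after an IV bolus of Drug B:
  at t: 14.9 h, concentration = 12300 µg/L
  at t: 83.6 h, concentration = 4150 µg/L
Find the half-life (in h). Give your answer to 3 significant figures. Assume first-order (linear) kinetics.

43.8 h

k = ln(C₁/C₂) / (t₂ − t₁) = ln(12300/4150) / (83.6 − 14.9)
  = 1.086 / 68.70 = 0.01581 h⁻¹
t½ = ln2 / k = 0.693147 / 0.01581 = 43.84 h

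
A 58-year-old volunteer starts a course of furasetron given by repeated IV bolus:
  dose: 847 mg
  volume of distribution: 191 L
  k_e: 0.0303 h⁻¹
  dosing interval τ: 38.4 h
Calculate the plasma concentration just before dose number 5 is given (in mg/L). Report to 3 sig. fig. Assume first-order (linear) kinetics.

C₀ per dose = Dose / Vd = 847 / 191 = 4.435 mg/L
Fraction remaining after one interval: r = e^(−kτ) = e^(−0.03030 × 38.4) = 0.3124
Before dose 5, 4 doses have been given (aged 1τ, 2τ, 3τ, 4τ).
C_trough = C₀ × (r + r² + … + r^4) = C₀ × r(1−r^4)/(1−r)
        = 4.435 × 0.3124 × (1 − 0.009525) / (1 − 0.3124) = 1.996 mg/L

2.00 mg/L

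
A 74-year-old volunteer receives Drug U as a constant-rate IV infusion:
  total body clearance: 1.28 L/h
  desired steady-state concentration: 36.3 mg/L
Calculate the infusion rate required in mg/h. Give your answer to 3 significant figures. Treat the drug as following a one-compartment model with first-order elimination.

46.5 mg/h

At steady state, infusion rate R₀ = Css × CL = 36.3 × 1.280 = 46.46 mg/h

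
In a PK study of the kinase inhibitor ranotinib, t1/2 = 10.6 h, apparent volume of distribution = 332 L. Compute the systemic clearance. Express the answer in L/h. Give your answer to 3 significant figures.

21.7 L/h

k = ln2 / t½ = 0.693147 / 10.6 = 0.06539 h⁻¹
CL = k × Vd = 0.06539 × 332 = 21.71 L/h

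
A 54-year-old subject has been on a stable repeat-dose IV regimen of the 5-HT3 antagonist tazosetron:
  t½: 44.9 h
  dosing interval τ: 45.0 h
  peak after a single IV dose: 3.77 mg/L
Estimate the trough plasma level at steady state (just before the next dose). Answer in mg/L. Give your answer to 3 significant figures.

3.76 mg/L

k = ln2 / t½ = 0.693147 / 44.9 = 0.01544 h⁻¹
e^(−kτ) = e^(−0.01544 × 45.0) = 0.4992
Accumulation ratio R = 1 / (1 − e^(−kτ)) = 1 / (1 − 0.4992) = 1.997
Steady-state trough = C₀ × R × e^(−kτ) = 3.77 × 1.997 × 0.4992 = 3.758 mg/L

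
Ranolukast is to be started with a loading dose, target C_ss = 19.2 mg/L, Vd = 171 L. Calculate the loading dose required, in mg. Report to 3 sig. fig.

LD = Css × Vd = 19.2 × 171 = 3283 mg

3280 mg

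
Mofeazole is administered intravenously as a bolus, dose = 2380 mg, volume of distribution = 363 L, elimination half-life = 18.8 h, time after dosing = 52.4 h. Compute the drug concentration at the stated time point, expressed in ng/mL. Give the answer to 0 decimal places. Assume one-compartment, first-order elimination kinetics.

950 ng/mL

C₀ = Dose / Vd = 2380 / 363 = 6.556 mg/L
k = ln2 / t½ = 0.693147 / 18.8 = 0.03687 h⁻¹
C = C₀ · e^(−k·t) = 6.556 × e^(−0.03687 × 52.4)
  = 6.556 × 0.1449 = 0.9500 mg/L
Convert: 0.9500 mg/L × 1000 = 950.0 ng/mL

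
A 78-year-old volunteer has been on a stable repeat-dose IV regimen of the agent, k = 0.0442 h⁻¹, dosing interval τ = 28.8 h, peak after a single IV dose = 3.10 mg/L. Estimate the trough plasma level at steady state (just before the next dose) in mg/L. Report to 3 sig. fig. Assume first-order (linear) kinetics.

1.21 mg/L

e^(−kτ) = e^(−0.04420 × 28.8) = 0.2800
Accumulation ratio R = 1 / (1 − e^(−kτ)) = 1 / (1 − 0.2800) = 1.389
Steady-state trough = C₀ × R × e^(−kτ) = 3.10 × 1.389 × 0.2800 = 1.206 mg/L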